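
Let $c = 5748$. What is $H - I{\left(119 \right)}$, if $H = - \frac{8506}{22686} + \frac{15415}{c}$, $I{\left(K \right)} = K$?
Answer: $- \frac{845371335}{7244396} \approx -116.69$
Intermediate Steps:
$H = \frac{16711789}{7244396}$ ($H = - \frac{8506}{22686} + \frac{15415}{5748} = \left(-8506\right) \frac{1}{22686} + 15415 \cdot \frac{1}{5748} = - \frac{4253}{11343} + \frac{15415}{5748} = \frac{16711789}{7244396} \approx 2.3069$)
$H - I{\left(119 \right)} = \frac{16711789}{7244396} - 119 = - \frac{845371335}{7244396}$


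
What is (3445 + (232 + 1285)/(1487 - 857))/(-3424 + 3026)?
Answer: -2171867/250740 ≈ -8.6618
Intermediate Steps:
(3445 + (232 + 1285)/(1487 - 857))/(-3424 + 3026) = (3445 + 1517/630)/(-398) = (3445 + 1517*(1/630))*(-1/398) = (3445 + 1517/630)*(-1/398) = (2171867/630)*(-1/398) = -2171867/250740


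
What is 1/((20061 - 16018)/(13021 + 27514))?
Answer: 40535/4043 ≈ 10.026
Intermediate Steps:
1/((20061 - 16018)/(13021 + 27514)) = 1/(4043/40535) = 40535/4043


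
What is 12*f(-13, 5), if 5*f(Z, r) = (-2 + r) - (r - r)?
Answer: 36/5 ≈ 7.2000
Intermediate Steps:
f(Z, r) = -⅖ + r/5 (f(Z, r) = ((-2 + r) - (r - r))/5 = ((-2 + r) - 1*0)/5 = ((-2 + r) + 0)/5 = (-2 + r)/5 = -⅖ + r/5)
12*f(-13, 5) = 12*(-⅖ + (⅕)*5) = 12*(-⅖ + 1) = 12*(⅗) = 36/5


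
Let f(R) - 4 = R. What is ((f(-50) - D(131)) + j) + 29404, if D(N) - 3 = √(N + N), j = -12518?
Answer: 16837 - √262 ≈ 16821.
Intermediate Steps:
f(R) = 4 + R
D(N) = 3 + √2*√N (D(N) = 3 + √(N + N) = 3 + √(2*N) = 3 + √2*√N)
((f(-50) - D(131)) + j) + 29404 = (((4 - 50) - (3 + √2*√131)) - 12518) + 29404 = ((-46 - (3 + √262)) - 12518) + 29404 = ((-46 + (-3 - √262)) - 12518) + 29404 = ((-49 - √262) - 12518) + 29404 = (-12567 - √262) + 29404 = 16837 - √262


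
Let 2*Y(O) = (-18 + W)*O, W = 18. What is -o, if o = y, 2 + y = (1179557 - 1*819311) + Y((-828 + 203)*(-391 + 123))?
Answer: -360244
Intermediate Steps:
Y(O) = 0 (Y(O) = ((-18 + 18)*O)/2 = (0*O)/2 = (1/2)*0 = 0)
y = 360244 (y = -2 + ((1179557 - 1*819311) + 0) = -2 + ((1179557 - 819311) + 0) = -2 + (360246 + 0) = -2 + 360246 = 360244)
o = 360244
-o = -1*360244 = -360244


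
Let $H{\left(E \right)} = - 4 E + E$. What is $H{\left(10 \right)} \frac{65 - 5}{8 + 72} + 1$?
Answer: $- \frac{43}{2} \approx -21.5$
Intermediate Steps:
$H{\left(E \right)} = - 3 E$
$H{\left(10 \right)} \frac{65 - 5}{8 + 72} + 1 = \left(-3\right) 10 \frac{65 - 5}{8 + 72} + 1 = - 30 \cdot \frac{60}{80} + 1 = - 30 \cdot 60 \cdot \frac{1}{80} + 1 = \left(-30\right) \frac{3}{4} + 1 = - \frac{45}{2} + 1 = - \frac{43}{2}$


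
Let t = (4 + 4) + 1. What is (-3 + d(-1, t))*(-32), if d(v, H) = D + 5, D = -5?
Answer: 96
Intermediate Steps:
t = 9 (t = 8 + 1 = 9)
d(v, H) = 0 (d(v, H) = -5 + 5 = 0)
(-3 + d(-1, t))*(-32) = (-3 + 0)*(-32) = -3*(-32) = 96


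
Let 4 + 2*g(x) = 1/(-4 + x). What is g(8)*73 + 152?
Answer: 121/8 ≈ 15.125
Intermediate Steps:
g(x) = -2 + 1/(2*(-4 + x))
g(8)*73 + 152 = ((17 - 4*8)/(2*(-4 + 8)))*73 + 152 = ((½)*(17 - 32)/4)*73 + 152 = ((½)*(¼)*(-15))*73 + 152 = -15/8*73 + 152 = -1095/8 + 152 = 121/8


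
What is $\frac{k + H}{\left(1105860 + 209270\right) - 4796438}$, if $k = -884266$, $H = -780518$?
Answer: $\frac{46244}{96703} \approx 0.47821$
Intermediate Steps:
$\frac{k + H}{\left(1105860 + 209270\right) - 4796438} = \frac{-884266 - 780518}{\left(1105860 + 209270\right) - 4796438} = - \frac{1664784}{1315130 - 4796438} = - \frac{1664784}{-3481308} = \left(-1664784\right) \left(- \frac{1}{3481308}\right) = \frac{46244}{96703}$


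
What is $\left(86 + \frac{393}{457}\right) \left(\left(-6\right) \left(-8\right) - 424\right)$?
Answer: $- \frac{14925320}{457} \approx -32659.0$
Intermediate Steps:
$\left(86 + \frac{393}{457}\right) \left(\left(-6\right) \left(-8\right) - 424\right) = \left(86 + 393 \cdot \frac{1}{457}\right) \left(48 - 424\right) = \left(86 + \frac{393}{457}\right) \left(-376\right) = \frac{39695}{457} \left(-376\right) = - \frac{14925320}{457}$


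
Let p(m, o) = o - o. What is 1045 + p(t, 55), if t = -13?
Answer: 1045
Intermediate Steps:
p(m, o) = 0
1045 + p(t, 55) = 1045 + 0 = 1045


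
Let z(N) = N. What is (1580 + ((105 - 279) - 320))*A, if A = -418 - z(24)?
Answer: -480012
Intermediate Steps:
A = -442 (A = -418 - 1*24 = -418 - 24 = -442)
(1580 + ((105 - 279) - 320))*A = (1580 + ((105 - 279) - 320))*(-442) = (1580 + (-174 - 320))*(-442) = (1580 - 494)*(-442) = 1086*(-442) = -480012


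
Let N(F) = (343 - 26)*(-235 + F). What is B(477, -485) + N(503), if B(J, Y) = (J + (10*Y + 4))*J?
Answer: -1999057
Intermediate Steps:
B(J, Y) = J*(4 + J + 10*Y) (B(J, Y) = (J + (4 + 10*Y))*J = (4 + J + 10*Y)*J = J*(4 + J + 10*Y))
N(F) = -74495 + 317*F (N(F) = 317*(-235 + F) = -74495 + 317*F)
B(477, -485) + N(503) = 477*(4 + 477 + 10*(-485)) + (-74495 + 317*503) = 477*(4 + 477 - 4850) + (-74495 + 159451) = 477*(-4369) + 84956 = -2084013 + 84956 = -1999057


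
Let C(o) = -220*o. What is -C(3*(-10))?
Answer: -6600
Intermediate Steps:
-C(3*(-10)) = -(-220)*3*(-10) = -(-220)*(-30) = -1*6600 = -6600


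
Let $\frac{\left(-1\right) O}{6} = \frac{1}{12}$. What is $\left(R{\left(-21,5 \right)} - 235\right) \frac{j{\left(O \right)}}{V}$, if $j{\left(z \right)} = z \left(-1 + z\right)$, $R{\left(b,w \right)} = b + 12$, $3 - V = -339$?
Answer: $- \frac{61}{114} \approx -0.53509$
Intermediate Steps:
$V = 342$ ($V = 3 - -339 = 3 + 339 = 342$)
$O = - \frac{1}{2}$ ($O = - \frac{6}{12} = \left(-6\right) \frac{1}{12} = - \frac{1}{2} \approx -0.5$)
$R{\left(b,w \right)} = 12 + b$
$\left(R{\left(-21,5 \right)} - 235\right) \frac{j{\left(O \right)}}{V} = \left(\left(12 - 21\right) - 235\right) \frac{\left(- \frac{1}{2}\right) \left(-1 - \frac{1}{2}\right)}{342} = \left(-9 - 235\right) \left(- \frac{1}{2}\right) \left(- \frac{3}{2}\right) \frac{1}{342} = - 244 \cdot \frac{3}{4} \cdot \frac{1}{342} = \left(-244\right) \frac{1}{456} = - \frac{61}{114}$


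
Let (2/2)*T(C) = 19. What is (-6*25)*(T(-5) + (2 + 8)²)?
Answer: -17850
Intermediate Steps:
T(C) = 19
(-6*25)*(T(-5) + (2 + 8)²) = (-6*25)*(19 + (2 + 8)²) = -150*(19 + 10²) = -150*(19 + 100) = -150*119 = -17850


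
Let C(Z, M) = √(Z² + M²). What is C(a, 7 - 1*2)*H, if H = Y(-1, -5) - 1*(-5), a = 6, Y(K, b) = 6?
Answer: 11*√61 ≈ 85.913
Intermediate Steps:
C(Z, M) = √(M² + Z²)
H = 11 (H = 6 - 1*(-5) = 6 + 5 = 11)
C(a, 7 - 1*2)*H = √((7 - 1*2)² + 6²)*11 = √((7 - 2)² + 36)*11 = √(5² + 36)*11 = √(25 + 36)*11 = √61*11 = 11*√61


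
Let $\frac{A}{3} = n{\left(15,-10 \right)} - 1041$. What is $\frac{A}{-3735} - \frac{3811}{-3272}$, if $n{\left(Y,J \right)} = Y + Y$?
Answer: $\frac{2684229}{1357880} \approx 1.9768$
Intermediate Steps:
$n{\left(Y,J \right)} = 2 Y$
$A = -3033$ ($A = 3 \left(2 \cdot 15 - 1041\right) = 3 \left(30 - 1041\right) = 3 \left(-1011\right) = -3033$)
$\frac{A}{-3735} - \frac{3811}{-3272} = - \frac{3033}{-3735} - \frac{3811}{-3272} = \left(-3033\right) \left(- \frac{1}{3735}\right) - - \frac{3811}{3272} = \frac{337}{415} + \frac{3811}{3272} = \frac{2684229}{1357880}$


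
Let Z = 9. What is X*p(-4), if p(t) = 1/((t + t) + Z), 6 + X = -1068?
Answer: -1074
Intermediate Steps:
X = -1074 (X = -6 - 1068 = -1074)
p(t) = 1/(9 + 2*t) (p(t) = 1/((t + t) + 9) = 1/(2*t + 9) = 1/(9 + 2*t))
X*p(-4) = -1074/(9 + 2*(-4)) = -1074/(9 - 8) = -1074/1 = -1074*1 = -1074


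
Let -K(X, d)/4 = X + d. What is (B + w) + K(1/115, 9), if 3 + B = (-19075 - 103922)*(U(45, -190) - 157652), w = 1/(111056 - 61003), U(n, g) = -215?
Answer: 111767059954859103/5756095 ≈ 1.9417e+10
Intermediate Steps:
K(X, d) = -4*X - 4*d (K(X, d) = -4*(X + d) = -4*X - 4*d)
w = 1/50053 ≈ 1.9979e-5
B = 19417167396 (B = -3 + (-19075 - 103922)*(-215 - 157652) = -3 - 122997*(-157867) = -3 + 19417167399 = 19417167396)
(B + w) + K(1/115, 9) = (19417167396 + 1/50053) + (-4/115 - 4*9) = 971887479671989/50053 + (-4*1/115 - 36) = 971887479671989/50053 + (-4/115 - 36) = 971887479671989/50053 - 4144/115 = 111767059954859103/5756095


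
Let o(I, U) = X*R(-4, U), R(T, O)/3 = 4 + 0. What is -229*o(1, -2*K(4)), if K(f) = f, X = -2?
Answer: 5496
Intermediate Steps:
R(T, O) = 12 (R(T, O) = 3*(4 + 0) = 3*4 = 12)
o(I, U) = -24 (o(I, U) = -2*12 = -24)
-229*o(1, -2*K(4)) = -229*(-24) = 5496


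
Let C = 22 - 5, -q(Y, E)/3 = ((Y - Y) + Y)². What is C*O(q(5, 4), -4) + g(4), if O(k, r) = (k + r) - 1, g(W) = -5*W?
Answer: -1380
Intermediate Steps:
q(Y, E) = -3*Y² (q(Y, E) = -3*((Y - Y) + Y)² = -3*(0 + Y)² = -3*Y²)
O(k, r) = -1 + k + r
C = 17
C*O(q(5, 4), -4) + g(4) = 17*(-1 - 3*5² - 4) - 5*4 = 17*(-1 - 3*25 - 4) - 20 = 17*(-1 - 75 - 4) - 20 = 17*(-80) - 20 = -1360 - 20 = -1380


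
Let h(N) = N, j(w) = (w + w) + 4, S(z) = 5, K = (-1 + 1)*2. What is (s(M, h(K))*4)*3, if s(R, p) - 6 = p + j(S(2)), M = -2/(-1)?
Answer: 240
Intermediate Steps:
K = 0 (K = 0*2 = 0)
M = 2 (M = -2*(-1) = 2)
j(w) = 4 + 2*w (j(w) = 2*w + 4 = 4 + 2*w)
s(R, p) = 20 + p (s(R, p) = 6 + (p + (4 + 2*5)) = 6 + (p + (4 + 10)) = 6 + (p + 14) = 6 + (14 + p) = 20 + p)
(s(M, h(K))*4)*3 = ((20 + 0)*4)*3 = (20*4)*3 = 80*3 = 240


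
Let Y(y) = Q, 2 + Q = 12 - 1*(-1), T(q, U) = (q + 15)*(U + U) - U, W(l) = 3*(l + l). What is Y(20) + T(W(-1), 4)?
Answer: 79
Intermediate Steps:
W(l) = 6*l (W(l) = 3*(2*l) = 6*l)
T(q, U) = -U + 2*U*(15 + q) (T(q, U) = (15 + q)*(2*U) - U = 2*U*(15 + q) - U = -U + 2*U*(15 + q))
Q = 11 (Q = -2 + (12 - 1*(-1)) = -2 + (12 + 1) = -2 + 13 = 11)
Y(y) = 11
Y(20) + T(W(-1), 4) = 11 + 4*(29 + 2*(6*(-1))) = 11 + 4*(29 + 2*(-6)) = 11 + 4*(29 - 12) = 11 + 4*17 = 11 + 68 = 79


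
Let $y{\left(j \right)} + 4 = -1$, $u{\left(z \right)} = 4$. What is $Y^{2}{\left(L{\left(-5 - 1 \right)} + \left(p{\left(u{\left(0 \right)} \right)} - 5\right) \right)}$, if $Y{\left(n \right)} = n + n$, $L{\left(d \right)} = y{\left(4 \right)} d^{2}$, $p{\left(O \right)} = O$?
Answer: $131044$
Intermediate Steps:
$y{\left(j \right)} = -5$ ($y{\left(j \right)} = -4 - 1 = -5$)
$L{\left(d \right)} = - 5 d^{2}$
$Y{\left(n \right)} = 2 n$
$Y^{2}{\left(L{\left(-5 - 1 \right)} + \left(p{\left(u{\left(0 \right)} \right)} - 5\right) \right)} = \left(2 \left(- 5 \left(-5 - 1\right)^{2} + \left(4 - 5\right)\right)\right)^{2} = \left(2 \left(- 5 \left(-5 - 1\right)^{2} - 1\right)\right)^{2} = \left(2 \left(- 5 \left(-6\right)^{2} - 1\right)\right)^{2} = \left(2 \left(\left(-5\right) 36 - 1\right)\right)^{2} = \left(2 \left(-180 - 1\right)\right)^{2} = \left(2 \left(-181\right)\right)^{2} = \left(-362\right)^{2} = 131044$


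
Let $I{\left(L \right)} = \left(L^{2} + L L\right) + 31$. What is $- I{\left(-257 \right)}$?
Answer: $-132129$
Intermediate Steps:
$I{\left(L \right)} = 31 + 2 L^{2}$ ($I{\left(L \right)} = \left(L^{2} + L^{2}\right) + 31 = 2 L^{2} + 31 = 31 + 2 L^{2}$)
$- I{\left(-257 \right)} = - (31 + 2 \left(-257\right)^{2}) = - (31 + 2 \cdot 66049) = - (31 + 132098) = \left(-1\right) 132129 = -132129$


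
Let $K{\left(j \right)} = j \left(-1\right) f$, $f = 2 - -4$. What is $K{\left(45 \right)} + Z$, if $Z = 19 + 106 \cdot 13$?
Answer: $1127$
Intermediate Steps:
$f = 6$ ($f = 2 + 4 = 6$)
$K{\left(j \right)} = - 6 j$ ($K{\left(j \right)} = j \left(-1\right) 6 = - j 6 = - 6 j$)
$Z = 1397$ ($Z = 19 + 1378 = 1397$)
$K{\left(45 \right)} + Z = \left(-6\right) 45 + 1397 = -270 + 1397 = 1127$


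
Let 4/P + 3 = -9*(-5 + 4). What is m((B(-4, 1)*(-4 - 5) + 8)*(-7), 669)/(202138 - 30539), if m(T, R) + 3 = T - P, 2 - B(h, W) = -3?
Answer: 766/514797 ≈ 0.0014880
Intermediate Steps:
B(h, W) = 5 (B(h, W) = 2 - 1*(-3) = 2 + 3 = 5)
P = ⅔ (P = 4/(-3 - 9*(-5 + 4)) = 4/(-3 - 9*(-1)) = 4/(-3 + 9) = 4/6 = 4*(⅙) = ⅔ ≈ 0.66667)
m(T, R) = -11/3 + T (m(T, R) = -3 + (T - 1*⅔) = -3 + (T - ⅔) = -3 + (-⅔ + T) = -11/3 + T)
m((B(-4, 1)*(-4 - 5) + 8)*(-7), 669)/(202138 - 30539) = (-11/3 + (5*(-4 - 5) + 8)*(-7))/(202138 - 30539) = (-11/3 + (5*(-9) + 8)*(-7))/171599 = (-11/3 + (-45 + 8)*(-7))*(1/171599) = (-11/3 - 37*(-7))*(1/171599) = (-11/3 + 259)*(1/171599) = (766/3)*(1/171599) = 766/514797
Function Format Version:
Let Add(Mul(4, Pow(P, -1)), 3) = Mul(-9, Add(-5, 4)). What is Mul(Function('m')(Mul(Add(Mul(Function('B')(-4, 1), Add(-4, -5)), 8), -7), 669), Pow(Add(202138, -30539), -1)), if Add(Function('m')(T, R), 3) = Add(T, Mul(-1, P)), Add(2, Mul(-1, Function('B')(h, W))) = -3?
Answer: Rational(766, 514797) ≈ 0.0014880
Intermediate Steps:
Function('B')(h, W) = 5 (Function('B')(h, W) = Add(2, Mul(-1, -3)) = Add(2, 3) = 5)
P = Rational(2, 3) (P = Mul(4, Pow(Add(-3, Mul(-9, Add(-5, 4))), -1)) = Mul(4, Pow(Add(-3, Mul(-9, -1)), -1)) = Mul(4, Pow(Add(-3, 9), -1)) = Mul(4, Pow(6, -1)) = Mul(4, Rational(1, 6)) = Rational(2, 3) ≈ 0.66667)
Function('m')(T, R) = Add(Rational(-11, 3), T) (Function('m')(T, R) = Add(-3, Add(T, Mul(-1, Rational(2, 3)))) = Add(-3, Add(T, Rational(-2, 3))) = Add(-3, Add(Rational(-2, 3), T)) = Add(Rational(-11, 3), T))
Mul(Function('m')(Mul(Add(Mul(Function('B')(-4, 1), Add(-4, -5)), 8), -7), 669), Pow(Add(202138, -30539), -1)) = Mul(Add(Rational(-11, 3), Mul(Add(Mul(5, Add(-4, -5)), 8), -7)), Pow(Add(202138, -30539), -1)) = Mul(Add(Rational(-11, 3), Mul(Add(Mul(5, -9), 8), -7)), Pow(171599, -1)) = Mul(Add(Rational(-11, 3), Mul(Add(-45, 8), -7)), Rational(1, 171599)) = Mul(Add(Rational(-11, 3), Mul(-37, -7)), Rational(1, 171599)) = Mul(Add(Rational(-11, 3), 259), Rational(1, 171599)) = Mul(Rational(766, 3), Rational(1, 171599)) = Rational(766, 514797)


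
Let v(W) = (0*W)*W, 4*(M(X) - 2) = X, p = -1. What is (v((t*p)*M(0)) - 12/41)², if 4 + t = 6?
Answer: 144/1681 ≈ 0.085663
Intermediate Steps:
t = 2 (t = -4 + 6 = 2)
M(X) = 2 + X/4
v(W) = 0 (v(W) = 0*W = 0)
(v((t*p)*M(0)) - 12/41)² = (0 - 12/41)² = (-12/41)² = 144/1681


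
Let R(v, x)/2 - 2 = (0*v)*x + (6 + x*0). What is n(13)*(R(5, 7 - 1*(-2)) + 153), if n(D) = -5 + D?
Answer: 1352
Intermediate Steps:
R(v, x) = 16 (R(v, x) = 4 + 2*((0*v)*x + (6 + x*0)) = 4 + 2*(0*x + (6 + 0)) = 4 + 2*(0 + 6) = 4 + 2*6 = 4 + 12 = 16)
n(13)*(R(5, 7 - 1*(-2)) + 153) = (-5 + 13)*(16 + 153) = 8*169 = 1352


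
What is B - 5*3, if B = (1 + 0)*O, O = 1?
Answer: -14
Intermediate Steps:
B = 1 (B = (1 + 0)*1 = 1*1 = 1)
B - 5*3 = 1 - 5*3 = 1 - 15 = -14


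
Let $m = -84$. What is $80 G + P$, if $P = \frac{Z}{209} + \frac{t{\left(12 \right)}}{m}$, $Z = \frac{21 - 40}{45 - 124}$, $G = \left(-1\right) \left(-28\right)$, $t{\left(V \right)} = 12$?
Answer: $\frac{13625058}{6083} \approx 2239.9$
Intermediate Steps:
$G = 28$
$Z = \frac{19}{79}$ ($Z = - \frac{19}{-79} = \left(-19\right) \left(- \frac{1}{79}\right) = \frac{19}{79} \approx 0.24051$)
$P = - \frac{862}{6083}$ ($P = \frac{19}{79 \cdot 209} + \frac{12}{-84} = \frac{19}{79} \cdot \frac{1}{209} + 12 \left(- \frac{1}{84}\right) = \frac{1}{869} - \frac{1}{7} = - \frac{862}{6083} \approx -0.14171$)
$80 G + P = 80 \cdot 28 - \frac{862}{6083} = 2240 - \frac{862}{6083} = \frac{13625058}{6083}$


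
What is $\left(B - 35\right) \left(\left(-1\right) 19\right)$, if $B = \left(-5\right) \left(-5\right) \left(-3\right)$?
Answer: $2090$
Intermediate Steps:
$B = -75$ ($B = 25 \left(-3\right) = -75$)
$\left(B - 35\right) \left(\left(-1\right) 19\right) = \left(-75 - 35\right) \left(\left(-1\right) 19\right) = \left(-110\right) \left(-19\right) = 2090$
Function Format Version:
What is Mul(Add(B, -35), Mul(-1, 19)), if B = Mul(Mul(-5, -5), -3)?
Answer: 2090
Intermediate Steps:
B = -75 (B = Mul(25, -3) = -75)
Mul(Add(B, -35), Mul(-1, 19)) = Mul(Add(-75, -35), Mul(-1, 19)) = Mul(-110, -19) = 2090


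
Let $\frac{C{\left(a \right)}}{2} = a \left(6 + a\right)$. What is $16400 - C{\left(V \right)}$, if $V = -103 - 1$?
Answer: $-3984$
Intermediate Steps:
$V = -104$ ($V = -103 - 1 = -104$)
$C{\left(a \right)} = 2 a \left(6 + a\right)$
$16400 - C{\left(V \right)} = 16400 - 2 \left(-104\right) \left(6 - 104\right) = 16400 - 2 \left(-104\right) \left(-98\right) = 16400 - 20384 = -3984$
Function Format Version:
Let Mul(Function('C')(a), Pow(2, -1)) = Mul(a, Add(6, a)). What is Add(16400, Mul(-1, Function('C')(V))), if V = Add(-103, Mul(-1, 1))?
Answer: -3984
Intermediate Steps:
V = -104 (V = Add(-103, -1) = -104)
Function('C')(a) = Mul(2, a, Add(6, a)) (Function('C')(a) = Mul(2, Mul(a, Add(6, a))) = Mul(2, a, Add(6, a)))
Add(16400, Mul(-1, Function('C')(V))) = Add(16400, Mul(-1, Mul(2, -104, Add(6, -104)))) = Add(16400, Mul(-1, Mul(2, -104, -98))) = Add(16400, Mul(-1, 20384)) = Add(16400, -20384) = -3984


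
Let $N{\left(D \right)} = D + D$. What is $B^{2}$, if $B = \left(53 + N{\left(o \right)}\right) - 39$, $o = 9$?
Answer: $1024$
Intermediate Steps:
$N{\left(D \right)} = 2 D$
$B = 32$ ($B = \left(53 + 2 \cdot 9\right) - 39 = \left(53 + 18\right) - 39 = 71 - 39 = 32$)
$B^{2} = 32^{2} = 1024$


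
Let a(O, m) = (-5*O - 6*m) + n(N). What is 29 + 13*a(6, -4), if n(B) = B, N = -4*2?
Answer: -153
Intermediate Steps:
N = -8
a(O, m) = -8 - 6*m - 5*O (a(O, m) = (-5*O - 6*m) - 8 = (-6*m - 5*O) - 8 = -8 - 6*m - 5*O)
29 + 13*a(6, -4) = 29 + 13*(-8 - 6*(-4) - 5*6) = 29 + 13*(-8 + 24 - 30) = 29 + 13*(-14) = 29 - 182 = -153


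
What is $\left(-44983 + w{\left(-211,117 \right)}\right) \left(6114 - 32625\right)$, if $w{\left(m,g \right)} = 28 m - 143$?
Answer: $1352962374$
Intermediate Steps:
$w{\left(m,g \right)} = -143 + 28 m$
$\left(-44983 + w{\left(-211,117 \right)}\right) \left(6114 - 32625\right) = \left(-44983 + \left(-143 + 28 \left(-211\right)\right)\right) \left(6114 - 32625\right) = \left(-44983 - 6051\right) \left(-26511\right) = \left(-51034\right) \left(-26511\right) = 1352962374$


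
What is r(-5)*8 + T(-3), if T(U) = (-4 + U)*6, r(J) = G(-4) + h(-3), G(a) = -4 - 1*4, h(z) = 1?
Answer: -98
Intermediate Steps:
G(a) = -8 (G(a) = -4 - 4 = -8)
r(J) = -7 (r(J) = -8 + 1 = -7)
T(U) = -24 + 6*U
r(-5)*8 + T(-3) = -7*8 + (-24 + 6*(-3)) = -56 + (-24 - 18) = -56 - 42 = -98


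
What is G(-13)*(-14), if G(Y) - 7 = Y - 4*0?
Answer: 84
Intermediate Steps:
G(Y) = 7 + Y (G(Y) = 7 + (Y - 4*0) = 7 + (Y + 0) = 7 + Y)
G(-13)*(-14) = (7 - 13)*(-14) = -6*(-14) = 84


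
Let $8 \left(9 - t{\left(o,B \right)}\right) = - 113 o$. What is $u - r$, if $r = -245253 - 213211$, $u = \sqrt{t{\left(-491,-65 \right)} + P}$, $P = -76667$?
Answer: $458464 + \frac{i \sqrt{1337494}}{4} \approx 4.5846 \cdot 10^{5} + 289.13 i$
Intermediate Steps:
$t{\left(o,B \right)} = 9 + \frac{113 o}{8}$ ($t{\left(o,B \right)} = 9 - \frac{\left(-113\right) o}{8} = 9 + \frac{113 o}{8}$)
$u = \frac{i \sqrt{1337494}}{4}$ ($u = \sqrt{\left(9 + \frac{113}{8} \left(-491\right)\right) - 76667} = \sqrt{\left(9 - \frac{55483}{8}\right) - 76667} = \sqrt{- \frac{55411}{8} - 76667} = \sqrt{- \frac{668747}{8}} = \frac{i \sqrt{1337494}}{4} \approx 289.13 i$)
$r = -458464$
$u - r = \frac{i \sqrt{1337494}}{4} - -458464 = \frac{i \sqrt{1337494}}{4} + 458464 = 458464 + \frac{i \sqrt{1337494}}{4}$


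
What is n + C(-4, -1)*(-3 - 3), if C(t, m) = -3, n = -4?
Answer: 14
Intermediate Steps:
n + C(-4, -1)*(-3 - 3) = -4 - 3*(-3 - 3) = -4 - 3*(-6) = -4 + 18 = 14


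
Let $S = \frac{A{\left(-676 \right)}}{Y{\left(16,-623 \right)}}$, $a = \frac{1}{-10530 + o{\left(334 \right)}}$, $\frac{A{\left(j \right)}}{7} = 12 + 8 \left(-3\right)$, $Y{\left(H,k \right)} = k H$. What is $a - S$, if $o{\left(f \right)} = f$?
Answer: $- \frac{1934}{226861} \approx -0.008525$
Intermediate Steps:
$Y{\left(H,k \right)} = H k$
$A{\left(j \right)} = -84$ ($A{\left(j \right)} = 7 \left(12 + 8 \left(-3\right)\right) = 7 \left(12 - 24\right) = 7 \left(-12\right) = -84$)
$a = - \frac{1}{10196}$ ($a = \frac{1}{-10530 + 334} = \frac{1}{-10196} = - \frac{1}{10196} \approx -9.8078 \cdot 10^{-5}$)
$S = \frac{3}{356}$ ($S = - \frac{84}{16 \left(-623\right)} = - \frac{84}{-9968} = \left(-84\right) \left(- \frac{1}{9968}\right) = \frac{3}{356} \approx 0.008427$)
$a - S = - \frac{1}{10196} - \frac{3}{356} = - \frac{1934}{226861}$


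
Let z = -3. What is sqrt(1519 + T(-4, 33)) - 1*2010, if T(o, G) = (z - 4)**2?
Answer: -2010 + 28*sqrt(2) ≈ -1970.4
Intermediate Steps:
T(o, G) = 49 (T(o, G) = (-3 - 4)**2 = (-7)**2 = 49)
sqrt(1519 + T(-4, 33)) - 1*2010 = sqrt(1519 + 49) - 1*2010 = sqrt(1568) - 2010 = 28*sqrt(2) - 2010 = -2010 + 28*sqrt(2)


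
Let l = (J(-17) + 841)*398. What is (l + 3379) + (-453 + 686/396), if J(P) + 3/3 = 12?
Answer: 67720699/198 ≈ 3.4202e+5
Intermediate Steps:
J(P) = 11 (J(P) = -1 + 12 = 11)
l = 339096 (l = (11 + 841)*398 = 852*398 = 339096)
(l + 3379) + (-453 + 686/396) = (339096 + 3379) + (-453 + 686/396) = 342475 + (-453 + 686*(1/396)) = 342475 + (-453 + 343/198) = 342475 - 89351/198 = 67720699/198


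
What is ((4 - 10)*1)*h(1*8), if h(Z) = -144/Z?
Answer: 108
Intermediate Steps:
((4 - 10)*1)*h(1*8) = ((4 - 10)*1)*(-144/(1*8)) = (-6*1)*(-144/8) = -(-864)/8 = -6*(-18) = 108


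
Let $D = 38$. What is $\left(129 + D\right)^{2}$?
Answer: $27889$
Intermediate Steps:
$\left(129 + D\right)^{2} = \left(129 + 38\right)^{2} = 167^{2} = 27889$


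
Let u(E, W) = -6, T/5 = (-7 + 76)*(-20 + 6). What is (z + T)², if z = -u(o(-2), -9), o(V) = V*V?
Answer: 23270976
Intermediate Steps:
T = -4830 (T = 5*((-7 + 76)*(-20 + 6)) = 5*(69*(-14)) = 5*(-966) = -4830)
o(V) = V²
z = 6 (z = -1*(-6) = 6)
(z + T)² = (6 - 4830)² = (-4824)² = 23270976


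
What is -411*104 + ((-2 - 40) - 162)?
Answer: -42948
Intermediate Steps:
-411*104 + ((-2 - 40) - 162) = -42744 + (-42 - 162) = -42744 - 204 = -42948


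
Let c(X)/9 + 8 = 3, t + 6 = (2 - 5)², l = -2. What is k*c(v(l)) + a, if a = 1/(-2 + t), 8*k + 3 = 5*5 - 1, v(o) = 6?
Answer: -937/8 ≈ -117.13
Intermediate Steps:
t = 3 (t = -6 + (2 - 5)² = -6 + (-3)² = -6 + 9 = 3)
c(X) = -45 (c(X) = -72 + 9*3 = -72 + 27 = -45)
k = 21/8 (k = -3/8 + (5*5 - 1)/8 = -3/8 + (25 - 1)/8 = -3/8 + (⅛)*24 = -3/8 + 3 = 21/8 ≈ 2.6250)
a = 1 (a = 1/(-2 + 3) = 1/1 = 1)
k*c(v(l)) + a = (21/8)*(-45) + 1 = -945/8 + 1 = -937/8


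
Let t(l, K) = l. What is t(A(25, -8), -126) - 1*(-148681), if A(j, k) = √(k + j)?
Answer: 148681 + √17 ≈ 1.4869e+5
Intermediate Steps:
A(j, k) = √(j + k)
t(A(25, -8), -126) - 1*(-148681) = √(25 - 8) - 1*(-148681) = √17 + 148681 = 148681 + √17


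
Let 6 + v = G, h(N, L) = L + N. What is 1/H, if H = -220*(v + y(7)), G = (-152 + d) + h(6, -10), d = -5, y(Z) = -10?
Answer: 1/38940 ≈ 2.5681e-5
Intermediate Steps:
G = -161 (G = (-152 - 5) + (-10 + 6) = -157 - 4 = -161)
v = -167 (v = -6 - 161 = -167)
H = 38940 (H = -220*(-167 - 10) = -220*(-177) = 38940)
1/H = 1/38940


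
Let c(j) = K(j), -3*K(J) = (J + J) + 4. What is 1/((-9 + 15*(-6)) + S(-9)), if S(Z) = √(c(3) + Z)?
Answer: -297/29440 - I*√111/29440 ≈ -0.010088 - 0.00035787*I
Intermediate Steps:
K(J) = -4/3 - 2*J/3 (K(J) = -((J + J) + 4)/3 = -(2*J + 4)/3 = -(4 + 2*J)/3 = -4/3 - 2*J/3)
c(j) = -4/3 - 2*j/3
S(Z) = √(-10/3 + Z) (S(Z) = √((-4/3 - ⅔*3) + Z) = √((-4/3 - 2) + Z) = √(-10/3 + Z))
1/((-9 + 15*(-6)) + S(-9)) = 1/((-9 + 15*(-6)) + √(-30 + 9*(-9))/3) = 1/((-9 - 90) + √(-30 - 81)/3) = 1/(-99 + √(-111)/3) = 1/(-99 + (I*√111)/3) = 1/(-99 + I*√111/3)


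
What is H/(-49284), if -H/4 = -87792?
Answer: -29264/4107 ≈ -7.1254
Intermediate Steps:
H = 351168 (H = -4*(-87792) = 351168)
H/(-49284) = 351168/(-49284) = 351168*(-1/49284) = -29264/4107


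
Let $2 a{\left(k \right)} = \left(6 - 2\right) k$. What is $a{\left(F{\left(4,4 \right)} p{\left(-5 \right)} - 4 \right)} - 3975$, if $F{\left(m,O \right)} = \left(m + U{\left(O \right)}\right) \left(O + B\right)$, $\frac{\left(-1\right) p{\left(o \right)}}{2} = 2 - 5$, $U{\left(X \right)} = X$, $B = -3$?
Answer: $-3887$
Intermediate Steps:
$p{\left(o \right)} = 6$ ($p{\left(o \right)} = - 2 \left(2 - 5\right) = \left(-2\right) \left(-3\right) = 6$)
$F{\left(m,O \right)} = \left(-3 + O\right) \left(O + m\right)$ ($F{\left(m,O \right)} = \left(m + O\right) \left(O - 3\right) = \left(O + m\right) \left(-3 + O\right) = \left(-3 + O\right) \left(O + m\right)$)
$a{\left(k \right)} = 2 k$ ($a{\left(k \right)} = \frac{\left(6 - 2\right) k}{2} = \frac{4 k}{2} = 2 k$)
$a{\left(F{\left(4,4 \right)} p{\left(-5 \right)} - 4 \right)} - 3975 = 2 \left(\left(4^{2} - 12 - 12 + 4 \cdot 4\right) 6 - 4\right) - 3975 = 2 \left(\left(16 - 12 - 12 + 16\right) 6 - 4\right) - 3975 = 2 \left(8 \cdot 6 - 4\right) - 3975 = 2 \left(48 - 4\right) - 3975 = 2 \cdot 44 - 3975 = 88 - 3975 = -3887$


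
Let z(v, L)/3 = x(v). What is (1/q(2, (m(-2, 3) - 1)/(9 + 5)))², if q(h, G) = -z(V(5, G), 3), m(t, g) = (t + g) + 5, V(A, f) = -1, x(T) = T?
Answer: ⅑ ≈ 0.11111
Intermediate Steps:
z(v, L) = 3*v
m(t, g) = 5 + g + t (m(t, g) = (g + t) + 5 = 5 + g + t)
q(h, G) = 3 (q(h, G) = -3*(-1) = -1*(-3) = 3)
(1/q(2, (m(-2, 3) - 1)/(9 + 5)))² = (1/3)² = (⅓)² = ⅑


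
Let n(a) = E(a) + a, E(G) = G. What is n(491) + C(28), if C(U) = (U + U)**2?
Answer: 4118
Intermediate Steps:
C(U) = 4*U**2 (C(U) = (2*U)**2 = 4*U**2)
n(a) = 2*a (n(a) = a + a = 2*a)
n(491) + C(28) = 2*491 + 4*28**2 = 982 + 4*784 = 982 + 3136 = 4118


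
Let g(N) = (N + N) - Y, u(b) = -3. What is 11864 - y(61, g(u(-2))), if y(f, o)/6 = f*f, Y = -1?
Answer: -10462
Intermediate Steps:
g(N) = 1 + 2*N (g(N) = (N + N) - 1*(-1) = 2*N + 1 = 1 + 2*N)
y(f, o) = 6*f² (y(f, o) = 6*(f*f) = 6*f²)
11864 - y(61, g(u(-2))) = 11864 - 6*61² = 11864 - 6*3721 = 11864 - 1*22326 = 11864 - 22326 = -10462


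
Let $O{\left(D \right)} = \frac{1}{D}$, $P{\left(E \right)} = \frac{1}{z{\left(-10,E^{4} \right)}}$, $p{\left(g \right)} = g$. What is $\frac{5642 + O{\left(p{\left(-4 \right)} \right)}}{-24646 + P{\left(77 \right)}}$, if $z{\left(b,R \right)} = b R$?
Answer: $- \frac{3966493381235}{17327636969722} \approx -0.22891$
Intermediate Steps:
$z{\left(b,R \right)} = R b$
$P{\left(E \right)} = - \frac{1}{10 E^{4}}$ ($P{\left(E \right)} = \frac{1}{E^{4} \left(-10\right)} = \frac{1}{\left(-10\right) E^{4}} = - \frac{1}{10 E^{4}}$)
$\frac{5642 + O{\left(p{\left(-4 \right)} \right)}}{-24646 + P{\left(77 \right)}} = \frac{5642 + \frac{1}{-4}}{-24646 - \frac{1}{10 \cdot 35153041}} = \frac{5642 - \frac{1}{4}}{-24646 - \frac{1}{351530410}} = \frac{22567}{4 \left(-24646 - \frac{1}{351530410}\right)} = \frac{22567}{4 \left(- \frac{8663818484861}{351530410}\right)} = \frac{22567}{4} \left(- \frac{351530410}{8663818484861}\right) = - \frac{3966493381235}{17327636969722}$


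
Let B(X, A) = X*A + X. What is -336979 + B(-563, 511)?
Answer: -625235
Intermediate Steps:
B(X, A) = X + A*X (B(X, A) = A*X + X = X + A*X)
-336979 + B(-563, 511) = -336979 - 563*(1 + 511) = -336979 - 563*512 = -336979 - 288256 = -625235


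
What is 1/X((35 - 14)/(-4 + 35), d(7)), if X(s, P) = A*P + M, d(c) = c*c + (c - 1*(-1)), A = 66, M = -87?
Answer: 1/3675 ≈ 0.00027211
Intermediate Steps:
d(c) = 1 + c + c² (d(c) = c² + (c + 1) = c² + (1 + c) = 1 + c + c²)
X(s, P) = -87 + 66*P (X(s, P) = 66*P - 87 = -87 + 66*P)
1/X((35 - 14)/(-4 + 35), d(7)) = 1/(-87 + 66*(1 + 7 + 7²)) = 1/(-87 + 66*(1 + 7 + 49)) = 1/(-87 + 66*57) = 1/(-87 + 3762) = 1/3675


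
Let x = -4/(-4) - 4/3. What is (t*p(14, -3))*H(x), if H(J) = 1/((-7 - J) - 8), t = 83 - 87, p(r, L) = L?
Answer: -9/11 ≈ -0.81818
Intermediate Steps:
x = -1/3 (x = -4*(-1/4) - 4*1/3 = 1 - 4/3 = -1/3 ≈ -0.33333)
t = -4
H(J) = 1/(-15 - J)
(t*p(14, -3))*H(x) = (-4*(-3))*(-1/(15 - 1/3)) = 12*(-1/44/3) = 12*(-1*3/44) = 12*(-3/44) = -9/11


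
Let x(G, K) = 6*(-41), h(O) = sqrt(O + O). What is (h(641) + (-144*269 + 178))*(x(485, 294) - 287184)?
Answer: 11082725940 - 287430*sqrt(1282) ≈ 1.1072e+10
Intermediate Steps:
h(O) = sqrt(2)*sqrt(O) (h(O) = sqrt(2*O) = sqrt(2)*sqrt(O))
x(G, K) = -246
(h(641) + (-144*269 + 178))*(x(485, 294) - 287184) = (sqrt(2)*sqrt(641) + (-144*269 + 178))*(-246 - 287184) = (sqrt(1282) + (-38736 + 178))*(-287430) = (sqrt(1282) - 38558)*(-287430) = (-38558 + sqrt(1282))*(-287430) = 11082725940 - 287430*sqrt(1282)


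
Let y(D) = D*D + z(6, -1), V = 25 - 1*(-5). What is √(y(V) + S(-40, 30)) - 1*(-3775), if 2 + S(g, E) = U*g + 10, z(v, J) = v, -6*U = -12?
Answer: 3775 + √834 ≈ 3803.9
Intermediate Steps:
U = 2 (U = -⅙*(-12) = 2)
V = 30 (V = 25 + 5 = 30)
y(D) = 6 + D² (y(D) = D*D + 6 = D² + 6 = 6 + D²)
S(g, E) = 8 + 2*g (S(g, E) = -2 + (2*g + 10) = -2 + (10 + 2*g) = 8 + 2*g)
√(y(V) + S(-40, 30)) - 1*(-3775) = √((6 + 30²) + (8 + 2*(-40))) - 1*(-3775) = √((6 + 900) + (8 - 80)) + 3775 = √(906 - 72) + 3775 = √834 + 3775 = 3775 + √834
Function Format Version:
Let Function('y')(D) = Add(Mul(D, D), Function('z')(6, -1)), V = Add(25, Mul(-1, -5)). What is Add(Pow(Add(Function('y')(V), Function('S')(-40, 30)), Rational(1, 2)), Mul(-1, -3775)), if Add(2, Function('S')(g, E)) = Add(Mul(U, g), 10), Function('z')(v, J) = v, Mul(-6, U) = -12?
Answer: Add(3775, Pow(834, Rational(1, 2))) ≈ 3803.9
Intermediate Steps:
U = 2 (U = Mul(Rational(-1, 6), -12) = 2)
V = 30 (V = Add(25, 5) = 30)
Function('y')(D) = Add(6, Pow(D, 2)) (Function('y')(D) = Add(Mul(D, D), 6) = Add(Pow(D, 2), 6) = Add(6, Pow(D, 2)))
Function('S')(g, E) = Add(8, Mul(2, g)) (Function('S')(g, E) = Add(-2, Add(Mul(2, g), 10)) = Add(-2, Add(10, Mul(2, g))) = Add(8, Mul(2, g)))
Add(Pow(Add(Function('y')(V), Function('S')(-40, 30)), Rational(1, 2)), Mul(-1, -3775)) = Add(Pow(Add(Add(6, Pow(30, 2)), Add(8, Mul(2, -40))), Rational(1, 2)), Mul(-1, -3775)) = Add(Pow(Add(Add(6, 900), Add(8, -80)), Rational(1, 2)), 3775) = Add(Pow(Add(906, -72), Rational(1, 2)), 3775) = Add(Pow(834, Rational(1, 2)), 3775) = Add(3775, Pow(834, Rational(1, 2)))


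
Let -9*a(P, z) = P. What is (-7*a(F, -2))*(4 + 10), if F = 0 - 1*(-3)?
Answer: 98/3 ≈ 32.667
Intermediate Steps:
F = 3 (F = 0 + 3 = 3)
a(P, z) = -P/9
(-7*a(F, -2))*(4 + 10) = (-(-7)*3/9)*(4 + 10) = -7*(-1/3)*14 = (7/3)*14 = 98/3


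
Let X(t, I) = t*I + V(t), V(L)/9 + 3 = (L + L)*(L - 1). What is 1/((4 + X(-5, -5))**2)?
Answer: 1/293764 ≈ 3.4041e-6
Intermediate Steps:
V(L) = -27 + 18*L*(-1 + L) (V(L) = -27 + 9*((L + L)*(L - 1)) = -27 + 9*((2*L)*(-1 + L)) = -27 + 9*(2*L*(-1 + L)) = -27 + 18*L*(-1 + L))
X(t, I) = -27 - 18*t + 18*t**2 + I*t (X(t, I) = t*I + (-27 - 18*t + 18*t**2) = I*t + (-27 - 18*t + 18*t**2) = -27 - 18*t + 18*t**2 + I*t)
1/((4 + X(-5, -5))**2) = 1/((4 + (-27 - 18*(-5) + 18*(-5)**2 - 5*(-5)))**2) = 1/((4 + (-27 + 90 + 18*25 + 25))**2) = 1/((4 + (-27 + 90 + 450 + 25))**2) = 1/((4 + 538)**2) = 1/(542**2) = 1/293764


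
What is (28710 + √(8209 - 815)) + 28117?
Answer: 56827 + √7394 ≈ 56913.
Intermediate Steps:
(28710 + √(8209 - 815)) + 28117 = (28710 + √7394) + 28117 = 56827 + √7394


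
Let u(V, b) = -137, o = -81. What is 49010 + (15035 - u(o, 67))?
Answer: 64182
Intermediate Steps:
49010 + (15035 - u(o, 67)) = 49010 + (15035 - 1*(-137)) = 49010 + (15035 + 137) = 49010 + 15172 = 64182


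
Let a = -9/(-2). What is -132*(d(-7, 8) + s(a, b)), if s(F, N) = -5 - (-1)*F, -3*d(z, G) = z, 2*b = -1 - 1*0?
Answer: -242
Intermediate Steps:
b = -1/2 (b = (-1 - 1*0)/2 = (-1 + 0)/2 = (1/2)*(-1) = -1/2 ≈ -0.50000)
d(z, G) = -z/3
a = 9/2 (a = -9*(-1/2) = 9/2 ≈ 4.5000)
s(F, N) = -5 + F
-132*(d(-7, 8) + s(a, b)) = -132*(-1/3*(-7) + (-5 + 9/2)) = -132*(7/3 - 1/2) = -132*11/6 = -242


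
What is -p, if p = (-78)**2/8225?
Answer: -6084/8225 ≈ -0.73970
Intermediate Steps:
p = 6084/8225 (p = 6084*(1/8225) = 6084/8225 ≈ 0.73970)
-p = -1*6084/8225 = -6084/8225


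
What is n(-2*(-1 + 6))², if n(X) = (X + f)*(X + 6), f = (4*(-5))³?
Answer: 1026561600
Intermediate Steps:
f = -8000 (f = (-20)³ = -8000)
n(X) = (-8000 + X)*(6 + X) (n(X) = (X - 8000)*(X + 6) = (-8000 + X)*(6 + X))
n(-2*(-1 + 6))² = (-48000 + (-2*(-1 + 6))² - (-15988)*(-1 + 6))² = (-48000 + (-2*5)² - (-15988)*5)² = (-48000 + (-10)² - 7994*(-10))² = (-48000 + 100 + 79940)² = 32040² = 1026561600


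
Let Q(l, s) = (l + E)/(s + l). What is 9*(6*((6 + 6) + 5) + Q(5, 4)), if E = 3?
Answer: 926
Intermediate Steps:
Q(l, s) = (3 + l)/(l + s) (Q(l, s) = (l + 3)/(s + l) = (3 + l)/(l + s))
9*(6*((6 + 6) + 5) + Q(5, 4)) = 9*(6*((6 + 6) + 5) + (3 + 5)/(5 + 4)) = 9*(6*(12 + 5) + 8/9) = 9*(6*17 + (⅑)*8) = 9*(102 + 8/9) = 9*(926/9) = 926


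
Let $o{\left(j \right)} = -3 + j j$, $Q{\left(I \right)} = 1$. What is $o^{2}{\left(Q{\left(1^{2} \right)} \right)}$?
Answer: $4$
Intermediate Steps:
$o{\left(j \right)} = -3 + j^{2}$
$o^{2}{\left(Q{\left(1^{2} \right)} \right)} = \left(-3 + 1^{2}\right)^{2} = \left(-3 + 1\right)^{2} = \left(-2\right)^{2} = 4$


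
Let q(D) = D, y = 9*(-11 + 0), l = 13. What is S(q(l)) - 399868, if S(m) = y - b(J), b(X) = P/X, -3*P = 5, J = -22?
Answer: -26397827/66 ≈ -3.9997e+5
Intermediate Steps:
P = -5/3 (P = -1/3*5 = -5/3 ≈ -1.6667)
y = -99 (y = 9*(-11) = -99)
b(X) = -5/(3*X)
S(m) = -6539/66 (S(m) = -99 - (-5)/(3*(-22)) = -99 - (-5)*(-1)/(3*22) = -99 - 1*5/66 = -99 - 5/66 = -6539/66)
S(q(l)) - 399868 = -6539/66 - 399868 = -26397827/66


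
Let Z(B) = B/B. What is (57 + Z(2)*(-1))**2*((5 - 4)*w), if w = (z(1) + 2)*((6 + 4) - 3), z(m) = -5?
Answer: -65856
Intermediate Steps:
w = -21 (w = (-5 + 2)*((6 + 4) - 3) = -3*(10 - 3) = -3*7 = -21)
Z(B) = 1
(57 + Z(2)*(-1))**2*((5 - 4)*w) = (57 + 1*(-1))**2*((5 - 4)*(-21)) = (57 - 1)**2*(1*(-21)) = 56**2*(-21) = 3136*(-21) = -65856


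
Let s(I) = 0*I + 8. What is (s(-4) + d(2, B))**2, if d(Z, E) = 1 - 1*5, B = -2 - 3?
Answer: 16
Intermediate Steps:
B = -5
d(Z, E) = -4 (d(Z, E) = 1 - 5 = -4)
s(I) = 8 (s(I) = 0 + 8 = 8)
(s(-4) + d(2, B))**2 = (8 - 4)**2 = 4**2 = 16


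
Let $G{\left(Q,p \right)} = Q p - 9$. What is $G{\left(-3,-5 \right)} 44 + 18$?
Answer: $282$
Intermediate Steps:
$G{\left(Q,p \right)} = -9 + Q p$
$G{\left(-3,-5 \right)} 44 + 18 = \left(-9 - -15\right) 44 + 18 = \left(-9 + 15\right) 44 + 18 = 6 \cdot 44 + 18 = 264 + 18 = 282$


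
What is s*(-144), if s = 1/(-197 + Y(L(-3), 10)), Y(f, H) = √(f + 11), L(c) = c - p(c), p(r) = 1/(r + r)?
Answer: 170208/232805 + 1008*√6/232805 ≈ 0.74172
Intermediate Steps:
p(r) = 1/(2*r)
L(c) = c - 1/(2*c)
Y(f, H) = √(11 + f)
s = 1/(-197 + 7*√6/6) (s = 1/(-197 + √(11 + (-3 - ½/(-3)))) = 1/(-197 + √(11 + (-3 - ½*(-⅓)))) = 1/(-197 + √(11 + (-3 + ⅙))) = 1/(-197 + √(11 - 17/6)) = 1/(-197 + √(49/6)) = 1/(-197 + 7*√6/6) ≈ -0.0051509)
s*(-144) = (-1182/232805 - 7*√6/232805)*(-144) = 170208/232805 + 1008*√6/232805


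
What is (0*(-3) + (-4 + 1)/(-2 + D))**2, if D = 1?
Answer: 9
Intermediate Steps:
(0*(-3) + (-4 + 1)/(-2 + D))**2 = (0*(-3) + (-4 + 1)/(-2 + 1))**2 = (0 - 3/(-1))**2 = (0 - 3*(-1))**2 = (0 + 3)**2 = 3**2 = 9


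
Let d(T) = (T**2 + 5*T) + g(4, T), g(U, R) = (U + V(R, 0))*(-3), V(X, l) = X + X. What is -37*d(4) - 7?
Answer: -7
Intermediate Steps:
V(X, l) = 2*X
g(U, R) = -6*R - 3*U (g(U, R) = (U + 2*R)*(-3) = -6*R - 3*U)
d(T) = -12 + T**2 - T (d(T) = (T**2 + 5*T) + (-6*T - 3*4) = (T**2 + 5*T) + (-6*T - 12) = (T**2 + 5*T) + (-12 - 6*T) = -12 + T**2 - T)
-37*d(4) - 7 = -37*(-12 + 4**2 - 1*4) - 7 = -37*(-12 + 16 - 4) - 7 = -37*0 - 7 = 0 - 7 = -7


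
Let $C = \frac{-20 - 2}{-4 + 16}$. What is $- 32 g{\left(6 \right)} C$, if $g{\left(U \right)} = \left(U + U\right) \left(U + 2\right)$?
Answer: $5632$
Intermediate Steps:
$C = - \frac{11}{6}$ ($C = - \frac{22}{12} = \left(-22\right) \frac{1}{12} = - \frac{11}{6} \approx -1.8333$)
$g{\left(U \right)} = 2 U \left(2 + U\right)$
$- 32 g{\left(6 \right)} C = - 32 \cdot 2 \cdot 6 \left(2 + 6\right) \left(- \frac{11}{6}\right) = - 32 \cdot 2 \cdot 6 \cdot 8 \left(- \frac{11}{6}\right) = \left(-32\right) 96 \left(- \frac{11}{6}\right) = \left(-3072\right) \left(- \frac{11}{6}\right) = 5632$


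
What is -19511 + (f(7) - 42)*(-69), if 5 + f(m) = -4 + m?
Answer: -16475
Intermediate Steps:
f(m) = -9 + m (f(m) = -5 + (-4 + m) = -9 + m)
-19511 + (f(7) - 42)*(-69) = -19511 + ((-9 + 7) - 42)*(-69) = -19511 + (-2 - 42)*(-69) = -19511 - 44*(-69) = -19511 + 3036 = -16475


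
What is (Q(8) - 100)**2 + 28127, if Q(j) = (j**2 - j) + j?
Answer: 29423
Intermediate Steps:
Q(j) = j**2
(Q(8) - 100)**2 + 28127 = (8**2 - 100)**2 + 28127 = (64 - 100)**2 + 28127 = (-36)**2 + 28127 = 1296 + 28127 = 29423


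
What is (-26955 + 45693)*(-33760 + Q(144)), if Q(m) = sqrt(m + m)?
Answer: -632594880 + 224856*sqrt(2) ≈ -6.3228e+8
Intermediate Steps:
Q(m) = sqrt(2)*sqrt(m) (Q(m) = sqrt(2*m) = sqrt(2)*sqrt(m))
(-26955 + 45693)*(-33760 + Q(144)) = (-26955 + 45693)*(-33760 + sqrt(2)*sqrt(144)) = 18738*(-33760 + sqrt(2)*12) = 18738*(-33760 + 12*sqrt(2)) = -632594880 + 224856*sqrt(2)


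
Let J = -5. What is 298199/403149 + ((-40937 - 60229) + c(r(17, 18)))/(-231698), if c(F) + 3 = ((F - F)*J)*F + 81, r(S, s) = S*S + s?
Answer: 54922819007/46704408501 ≈ 1.1760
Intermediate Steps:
r(S, s) = s + S² (r(S, s) = S² + s = s + S²)
c(F) = 78 (c(F) = -3 + (((F - F)*(-5))*F + 81) = -3 + ((0*(-5))*F + 81) = -3 + (0*F + 81) = -3 + (0 + 81) = -3 + 81 = 78)
298199/403149 + ((-40937 - 60229) + c(r(17, 18)))/(-231698) = 298199/403149 + ((-40937 - 60229) + 78)/(-231698) = 298199*(1/403149) + (-101166 + 78)*(-1/231698) = 298199/403149 - 101088*(-1/231698) = 298199/403149 + 50544/115849 = 54922819007/46704408501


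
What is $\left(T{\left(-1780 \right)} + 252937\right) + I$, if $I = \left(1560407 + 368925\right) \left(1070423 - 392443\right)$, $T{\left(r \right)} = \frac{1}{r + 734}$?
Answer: $\frac{1368219005362661}{1046} \approx 1.308 \cdot 10^{12}$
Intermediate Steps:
$T{\left(r \right)} = \frac{1}{734 + r}$
$I = 1308048509360$ ($I = 1929332 \cdot 677980 = 1308048509360$)
$\left(T{\left(-1780 \right)} + 252937\right) + I = \left(\frac{1}{734 - 1780} + 252937\right) + 1308048509360 = \left(\frac{1}{-1046} + 252937\right) + 1308048509360 = \left(- \frac{1}{1046} + 252937\right) + 1308048509360 = \frac{264572101}{1046} + 1308048509360 = \frac{1368219005362661}{1046}$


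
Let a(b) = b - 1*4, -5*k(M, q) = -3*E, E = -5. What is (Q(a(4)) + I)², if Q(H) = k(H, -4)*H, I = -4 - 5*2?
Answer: 196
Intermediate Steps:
k(M, q) = -3 (k(M, q) = -(-3)*(-5)/5 = -⅕*15 = -3)
I = -14 (I = -4 - 10 = -14)
a(b) = -4 + b (a(b) = b - 4 = -4 + b)
Q(H) = -3*H
(Q(a(4)) + I)² = (-3*(-4 + 4) - 14)² = (-3*0 - 14)² = (0 - 14)² = (-14)² = 196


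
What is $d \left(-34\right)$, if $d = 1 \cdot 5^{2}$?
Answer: $-850$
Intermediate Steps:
$d = 25$ ($d = 1 \cdot 25 = 25$)
$d \left(-34\right) = 25 \left(-34\right) = -850$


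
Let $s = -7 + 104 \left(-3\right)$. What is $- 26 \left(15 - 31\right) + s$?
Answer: $97$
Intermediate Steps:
$s = -319$ ($s = -7 - 312 = -319$)
$- 26 \left(15 - 31\right) + s = - 26 \left(15 - 31\right) - 319 = \left(-26\right) \left(-16\right) - 319 = 416 - 319 = 97$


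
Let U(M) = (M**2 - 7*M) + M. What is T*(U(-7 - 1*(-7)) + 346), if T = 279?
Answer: 96534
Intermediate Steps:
U(M) = M**2 - 6*M
T*(U(-7 - 1*(-7)) + 346) = 279*((-7 - 1*(-7))*(-6 + (-7 - 1*(-7))) + 346) = 279*((-7 + 7)*(-6 + (-7 + 7)) + 346) = 279*(0*(-6 + 0) + 346) = 279*(0*(-6) + 346) = 279*(0 + 346) = 279*346 = 96534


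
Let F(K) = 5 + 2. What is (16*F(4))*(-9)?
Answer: -1008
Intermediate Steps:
F(K) = 7
(16*F(4))*(-9) = (16*7)*(-9) = 112*(-9) = -1008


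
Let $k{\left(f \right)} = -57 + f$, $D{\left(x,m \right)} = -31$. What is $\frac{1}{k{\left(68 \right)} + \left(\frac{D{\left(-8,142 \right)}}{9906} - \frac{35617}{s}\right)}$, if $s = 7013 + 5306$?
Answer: $\frac{960882}{7788569} \approx 0.12337$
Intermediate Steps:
$s = 12319$
$\frac{1}{k{\left(68 \right)} + \left(\frac{D{\left(-8,142 \right)}}{9906} - \frac{35617}{s}\right)} = \frac{1}{\left(-57 + 68\right) - \left(\frac{31}{9906} + \frac{35617}{12319}\right)} = \frac{1}{11 - \frac{2781133}{960882}} = \frac{1}{\frac{7788569}{960882}} = \frac{960882}{7788569}$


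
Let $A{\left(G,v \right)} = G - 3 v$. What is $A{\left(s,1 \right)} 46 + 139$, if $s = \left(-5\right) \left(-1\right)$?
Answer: $231$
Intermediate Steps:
$s = 5$
$A{\left(s,1 \right)} 46 + 139 = \left(5 - 3\right) 46 + 139 = 2 \cdot 46 + 139 = 92 + 139 = 231$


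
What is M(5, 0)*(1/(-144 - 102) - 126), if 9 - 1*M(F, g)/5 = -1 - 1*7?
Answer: -2634745/246 ≈ -10710.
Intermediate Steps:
M(F, g) = 85 (M(F, g) = 45 - 5*(-1 - 1*7) = 45 - 5*(-1 - 7) = 45 - 5*(-8) = 45 + 40 = 85)
M(5, 0)*(1/(-144 - 102) - 126) = 85*(1/(-144 - 102) - 126) = 85*(1/(-246) - 126) = 85*(-1/246 - 126) = 85*(-30997/246) = -2634745/246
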